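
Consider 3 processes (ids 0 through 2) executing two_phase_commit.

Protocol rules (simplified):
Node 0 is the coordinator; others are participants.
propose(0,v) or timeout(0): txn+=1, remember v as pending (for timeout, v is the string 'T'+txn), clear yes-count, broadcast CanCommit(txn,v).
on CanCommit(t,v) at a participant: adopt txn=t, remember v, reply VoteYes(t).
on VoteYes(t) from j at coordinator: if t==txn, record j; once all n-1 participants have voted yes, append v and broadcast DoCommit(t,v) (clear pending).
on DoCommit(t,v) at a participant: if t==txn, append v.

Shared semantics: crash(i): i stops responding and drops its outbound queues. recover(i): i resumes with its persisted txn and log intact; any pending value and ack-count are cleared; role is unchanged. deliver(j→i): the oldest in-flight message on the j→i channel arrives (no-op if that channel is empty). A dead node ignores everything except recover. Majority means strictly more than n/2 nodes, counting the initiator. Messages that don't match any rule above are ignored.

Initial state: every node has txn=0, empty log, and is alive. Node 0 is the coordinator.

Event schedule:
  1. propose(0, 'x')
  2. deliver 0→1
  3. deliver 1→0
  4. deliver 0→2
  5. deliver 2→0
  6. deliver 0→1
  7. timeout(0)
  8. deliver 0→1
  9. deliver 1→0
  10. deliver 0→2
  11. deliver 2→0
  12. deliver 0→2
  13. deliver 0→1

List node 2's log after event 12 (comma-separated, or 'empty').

x

after 1 — propose(0,'x'): n0:coor/t1/[-]
after 2 — deliver 0→1: n1:part/t1/[-]
after 3 — deliver 1→0: ·
after 4 — deliver 0→2: n2:part/t1/[-]
after 5 — deliver 2→0: n0:coor/t1/[x]
after 6 — deliver 0→1: n1:part/t1/[x]
after 7 — timeout(0): n0:coor/t2/[x]
after 8 — deliver 0→1: n1:part/t2/[x]
after 9 — deliver 1→0: ·
after 10 — deliver 0→2: n2:part/t1/[x]
after 11 — deliver 2→0: ·
after 12 — deliver 0→2: n2:part/t2/[x]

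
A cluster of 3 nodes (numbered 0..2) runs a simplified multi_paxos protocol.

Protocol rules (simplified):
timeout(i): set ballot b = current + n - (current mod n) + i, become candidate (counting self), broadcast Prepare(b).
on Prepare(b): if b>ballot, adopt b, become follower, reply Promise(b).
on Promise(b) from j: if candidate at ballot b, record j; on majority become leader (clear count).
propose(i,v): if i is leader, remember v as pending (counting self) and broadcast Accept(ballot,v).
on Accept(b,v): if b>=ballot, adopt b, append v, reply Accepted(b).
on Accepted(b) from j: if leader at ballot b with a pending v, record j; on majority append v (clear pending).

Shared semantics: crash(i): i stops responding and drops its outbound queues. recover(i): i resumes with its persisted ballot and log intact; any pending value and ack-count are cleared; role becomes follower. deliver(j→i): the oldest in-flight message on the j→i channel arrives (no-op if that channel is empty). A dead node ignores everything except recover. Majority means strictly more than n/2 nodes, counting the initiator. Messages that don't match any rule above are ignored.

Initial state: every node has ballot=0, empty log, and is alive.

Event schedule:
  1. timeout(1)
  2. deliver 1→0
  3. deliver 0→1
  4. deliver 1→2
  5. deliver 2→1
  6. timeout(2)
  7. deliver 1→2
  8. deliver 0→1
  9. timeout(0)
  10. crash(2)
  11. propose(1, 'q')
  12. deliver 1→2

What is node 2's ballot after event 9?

8

[1] timeout(1) → N1(cand b4 [-])
[2] deliver 1→0 → N0(foll b4 [-])
[3] deliver 0→1 → N1(lead b4 [-])
[4] deliver 1→2 → N2(foll b4 [-])
[5] deliver 2→1 → ∅
[6] timeout(2) → N2(cand b8 [-])
[7] deliver 1→2 → ∅
[8] deliver 0→1 → ∅
[9] timeout(0) → N0(cand b6 [-])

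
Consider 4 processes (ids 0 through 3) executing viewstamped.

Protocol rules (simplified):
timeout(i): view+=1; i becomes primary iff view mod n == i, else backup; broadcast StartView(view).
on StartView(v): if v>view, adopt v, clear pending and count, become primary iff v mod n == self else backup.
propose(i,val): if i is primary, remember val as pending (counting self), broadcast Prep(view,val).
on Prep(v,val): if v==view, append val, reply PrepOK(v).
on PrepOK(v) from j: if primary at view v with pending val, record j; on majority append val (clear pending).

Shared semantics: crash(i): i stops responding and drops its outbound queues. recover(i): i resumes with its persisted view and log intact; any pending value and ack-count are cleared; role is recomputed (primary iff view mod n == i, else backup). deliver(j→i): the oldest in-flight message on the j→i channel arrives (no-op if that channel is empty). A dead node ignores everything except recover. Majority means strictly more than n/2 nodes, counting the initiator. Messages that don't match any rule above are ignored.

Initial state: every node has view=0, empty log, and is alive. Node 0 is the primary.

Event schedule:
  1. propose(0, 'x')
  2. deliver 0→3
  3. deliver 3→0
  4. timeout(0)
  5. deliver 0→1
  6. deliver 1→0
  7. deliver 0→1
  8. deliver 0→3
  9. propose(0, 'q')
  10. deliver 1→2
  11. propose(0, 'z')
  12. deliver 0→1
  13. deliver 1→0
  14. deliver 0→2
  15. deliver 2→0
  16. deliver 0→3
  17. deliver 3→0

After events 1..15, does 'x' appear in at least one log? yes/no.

[1] propose(0,'x') → ∅
[2] deliver 0→3 → N3(back v0 [x])
[3] deliver 3→0 → ∅
[4] timeout(0) → N0(back v1 [-])
[5] deliver 0→1 → N1(back v0 [x])
[6] deliver 1→0 → ∅
[7] deliver 0→1 → N1(prim v1 [x])
[8] deliver 0→3 → N3(back v1 [x])
[9] propose(0,'q') → ∅
[10] deliver 1→2 → ∅
[11] propose(0,'z') → ∅
[12] deliver 0→1 → ∅
[13] deliver 1→0 → ∅
[14] deliver 0→2 → N2(back v0 [x])
[15] deliver 2→0 → ∅

yes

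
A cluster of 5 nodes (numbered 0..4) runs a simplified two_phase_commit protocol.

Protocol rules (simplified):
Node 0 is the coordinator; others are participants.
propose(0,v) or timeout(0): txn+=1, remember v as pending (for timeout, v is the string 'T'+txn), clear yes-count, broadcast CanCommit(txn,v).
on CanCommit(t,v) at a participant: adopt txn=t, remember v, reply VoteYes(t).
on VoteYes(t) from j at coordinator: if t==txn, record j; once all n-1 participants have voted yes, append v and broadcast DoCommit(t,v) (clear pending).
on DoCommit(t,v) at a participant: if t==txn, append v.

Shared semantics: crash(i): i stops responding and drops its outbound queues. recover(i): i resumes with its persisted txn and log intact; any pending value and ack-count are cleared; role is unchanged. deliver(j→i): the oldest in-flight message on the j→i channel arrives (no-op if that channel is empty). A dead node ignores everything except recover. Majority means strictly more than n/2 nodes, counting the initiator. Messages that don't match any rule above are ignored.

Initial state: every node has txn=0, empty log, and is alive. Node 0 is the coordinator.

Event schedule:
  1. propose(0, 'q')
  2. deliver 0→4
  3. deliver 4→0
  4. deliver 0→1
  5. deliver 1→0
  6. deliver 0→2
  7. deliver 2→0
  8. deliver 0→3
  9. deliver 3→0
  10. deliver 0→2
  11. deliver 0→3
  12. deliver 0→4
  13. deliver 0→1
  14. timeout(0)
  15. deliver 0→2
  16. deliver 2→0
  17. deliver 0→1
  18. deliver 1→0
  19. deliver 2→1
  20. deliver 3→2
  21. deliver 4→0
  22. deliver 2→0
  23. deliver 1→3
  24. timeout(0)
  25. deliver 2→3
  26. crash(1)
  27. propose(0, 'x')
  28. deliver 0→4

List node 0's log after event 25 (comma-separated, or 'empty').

after 1 — propose(0,'q'): n0:coor/t1/[-]
after 2 — deliver 0→4: n4:part/t1/[-]
after 3 — deliver 4→0: ·
after 4 — deliver 0→1: n1:part/t1/[-]
after 5 — deliver 1→0: ·
after 6 — deliver 0→2: n2:part/t1/[-]
after 7 — deliver 2→0: ·
after 8 — deliver 0→3: n3:part/t1/[-]
after 9 — deliver 3→0: n0:coor/t1/[q]
after 10 — deliver 0→2: n2:part/t1/[q]
after 11 — deliver 0→3: n3:part/t1/[q]
after 12 — deliver 0→4: n4:part/t1/[q]
after 13 — deliver 0→1: n1:part/t1/[q]
after 14 — timeout(0): n0:coor/t2/[q]
after 15 — deliver 0→2: n2:part/t2/[q]
after 16 — deliver 2→0: ·
after 17 — deliver 0→1: n1:part/t2/[q]
after 18 — deliver 1→0: ·
after 19 — deliver 2→1: ·
after 20 — deliver 3→2: ·
after 21 — deliver 4→0: ·
after 22 — deliver 2→0: ·
after 23 — deliver 1→3: ·
after 24 — timeout(0): n0:coor/t3/[q]
after 25 — deliver 2→3: ·

q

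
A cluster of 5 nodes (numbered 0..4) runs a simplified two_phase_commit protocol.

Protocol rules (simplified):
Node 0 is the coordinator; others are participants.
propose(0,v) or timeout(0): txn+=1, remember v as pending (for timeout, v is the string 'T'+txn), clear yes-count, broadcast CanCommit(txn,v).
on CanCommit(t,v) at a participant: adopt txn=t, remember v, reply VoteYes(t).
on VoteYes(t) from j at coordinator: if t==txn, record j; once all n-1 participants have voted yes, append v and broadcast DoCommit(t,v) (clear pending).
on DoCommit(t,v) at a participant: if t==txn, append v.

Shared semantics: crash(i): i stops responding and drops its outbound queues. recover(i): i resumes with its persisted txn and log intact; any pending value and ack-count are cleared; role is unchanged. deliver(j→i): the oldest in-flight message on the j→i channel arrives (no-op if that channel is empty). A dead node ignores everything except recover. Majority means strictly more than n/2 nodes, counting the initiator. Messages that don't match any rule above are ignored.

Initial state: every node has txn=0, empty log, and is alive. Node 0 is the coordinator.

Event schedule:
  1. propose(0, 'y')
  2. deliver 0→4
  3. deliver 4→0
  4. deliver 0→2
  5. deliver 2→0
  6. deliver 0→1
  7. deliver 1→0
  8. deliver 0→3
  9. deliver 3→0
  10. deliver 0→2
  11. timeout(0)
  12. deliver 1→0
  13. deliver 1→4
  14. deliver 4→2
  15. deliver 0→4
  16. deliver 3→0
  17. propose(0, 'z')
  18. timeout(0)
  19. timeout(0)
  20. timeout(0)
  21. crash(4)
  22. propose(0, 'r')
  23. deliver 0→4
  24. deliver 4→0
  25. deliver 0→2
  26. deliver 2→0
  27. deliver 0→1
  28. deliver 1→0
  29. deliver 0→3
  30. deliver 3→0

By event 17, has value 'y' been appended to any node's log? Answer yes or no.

step 1 propose(0,'y'): 0={coor,t=1,log=-}
step 2 deliver 0→4: 4={part,t=1,log=-}
step 3 deliver 4→0: —
step 4 deliver 0→2: 2={part,t=1,log=-}
step 5 deliver 2→0: —
step 6 deliver 0→1: 1={part,t=1,log=-}
step 7 deliver 1→0: —
step 8 deliver 0→3: 3={part,t=1,log=-}
step 9 deliver 3→0: 0={coor,t=1,log=y}
step 10 deliver 0→2: 2={part,t=1,log=y}
step 11 timeout(0): 0={coor,t=2,log=y}
step 12 deliver 1→0: —
step 13 deliver 1→4: —
step 14 deliver 4→2: —
step 15 deliver 0→4: 4={part,t=1,log=y}
step 16 deliver 3→0: —
step 17 propose(0,'z'): 0={coor,t=3,log=y}

yes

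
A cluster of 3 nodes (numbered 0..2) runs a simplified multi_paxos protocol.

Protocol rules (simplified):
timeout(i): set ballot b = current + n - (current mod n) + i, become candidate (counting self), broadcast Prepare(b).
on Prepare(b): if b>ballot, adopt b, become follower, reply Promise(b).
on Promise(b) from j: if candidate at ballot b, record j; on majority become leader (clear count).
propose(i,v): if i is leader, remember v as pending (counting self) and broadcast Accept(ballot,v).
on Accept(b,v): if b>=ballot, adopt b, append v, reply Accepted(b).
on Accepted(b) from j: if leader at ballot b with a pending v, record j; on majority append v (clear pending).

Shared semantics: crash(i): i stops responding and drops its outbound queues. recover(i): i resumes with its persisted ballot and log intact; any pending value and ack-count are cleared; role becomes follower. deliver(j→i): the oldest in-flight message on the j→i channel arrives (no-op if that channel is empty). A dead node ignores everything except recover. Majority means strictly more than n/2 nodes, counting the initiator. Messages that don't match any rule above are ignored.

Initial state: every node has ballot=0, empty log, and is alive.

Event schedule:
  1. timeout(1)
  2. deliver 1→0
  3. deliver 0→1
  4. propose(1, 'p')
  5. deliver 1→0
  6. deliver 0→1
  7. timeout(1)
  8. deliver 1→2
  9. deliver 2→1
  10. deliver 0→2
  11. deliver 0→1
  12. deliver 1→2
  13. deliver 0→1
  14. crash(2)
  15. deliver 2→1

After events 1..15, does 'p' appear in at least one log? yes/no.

[1] timeout(1) → N1(cand b4 [-])
[2] deliver 1→0 → N0(foll b4 [-])
[3] deliver 0→1 → N1(lead b4 [-])
[4] propose(1,'p') → ∅
[5] deliver 1→0 → N0(foll b4 [p])
[6] deliver 0→1 → N1(lead b4 [p])
[7] timeout(1) → N1(cand b7 [p])
[8] deliver 1→2 → N2(foll b4 [-])
[9] deliver 2→1 → ∅
[10] deliver 0→2 → ∅
[11] deliver 0→1 → ∅
[12] deliver 1→2 → N2(foll b4 [p])
[13] deliver 0→1 → ∅
[14] crash(2) → N2(✗foll b4 [p])
[15] deliver 2→1 → ∅

yes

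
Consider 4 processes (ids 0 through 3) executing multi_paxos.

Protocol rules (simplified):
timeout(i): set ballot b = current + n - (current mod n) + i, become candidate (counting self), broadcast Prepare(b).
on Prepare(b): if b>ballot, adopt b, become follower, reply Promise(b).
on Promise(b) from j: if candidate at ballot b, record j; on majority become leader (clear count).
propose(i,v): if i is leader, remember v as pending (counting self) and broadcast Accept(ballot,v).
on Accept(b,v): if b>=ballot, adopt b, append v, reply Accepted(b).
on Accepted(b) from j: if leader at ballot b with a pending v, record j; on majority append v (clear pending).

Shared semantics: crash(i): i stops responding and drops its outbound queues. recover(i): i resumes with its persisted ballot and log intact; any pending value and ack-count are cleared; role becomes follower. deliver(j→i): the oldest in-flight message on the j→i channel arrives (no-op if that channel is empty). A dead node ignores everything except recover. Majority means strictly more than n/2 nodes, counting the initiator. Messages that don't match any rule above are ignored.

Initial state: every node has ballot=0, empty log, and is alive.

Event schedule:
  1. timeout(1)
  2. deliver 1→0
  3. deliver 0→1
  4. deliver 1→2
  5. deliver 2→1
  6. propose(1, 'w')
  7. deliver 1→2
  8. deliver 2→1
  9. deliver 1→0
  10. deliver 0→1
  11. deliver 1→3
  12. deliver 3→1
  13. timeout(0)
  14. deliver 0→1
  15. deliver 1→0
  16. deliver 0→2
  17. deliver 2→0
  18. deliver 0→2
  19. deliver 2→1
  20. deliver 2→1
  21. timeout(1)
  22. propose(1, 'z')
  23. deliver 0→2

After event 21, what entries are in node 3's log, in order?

after 1 — timeout(1): n1:cand/b5/[-]
after 2 — deliver 1→0: n0:foll/b5/[-]
after 3 — deliver 0→1: ·
after 4 — deliver 1→2: n2:foll/b5/[-]
after 5 — deliver 2→1: n1:lead/b5/[-]
after 6 — propose(1,'w'): ·
after 7 — deliver 1→2: n2:foll/b5/[w]
after 8 — deliver 2→1: ·
after 9 — deliver 1→0: n0:foll/b5/[w]
after 10 — deliver 0→1: n1:lead/b5/[w]
after 11 — deliver 1→3: n3:foll/b5/[-]
after 12 — deliver 3→1: ·
after 13 — timeout(0): n0:cand/b8/[w]
after 14 — deliver 0→1: n1:foll/b8/[w]
after 15 — deliver 1→0: ·
after 16 — deliver 0→2: n2:foll/b8/[w]
after 17 — deliver 2→0: n0:lead/b8/[w]
after 18 — deliver 0→2: ·
after 19 — deliver 2→1: ·
after 20 — deliver 2→1: ·
after 21 — timeout(1): n1:cand/b13/[w]

empty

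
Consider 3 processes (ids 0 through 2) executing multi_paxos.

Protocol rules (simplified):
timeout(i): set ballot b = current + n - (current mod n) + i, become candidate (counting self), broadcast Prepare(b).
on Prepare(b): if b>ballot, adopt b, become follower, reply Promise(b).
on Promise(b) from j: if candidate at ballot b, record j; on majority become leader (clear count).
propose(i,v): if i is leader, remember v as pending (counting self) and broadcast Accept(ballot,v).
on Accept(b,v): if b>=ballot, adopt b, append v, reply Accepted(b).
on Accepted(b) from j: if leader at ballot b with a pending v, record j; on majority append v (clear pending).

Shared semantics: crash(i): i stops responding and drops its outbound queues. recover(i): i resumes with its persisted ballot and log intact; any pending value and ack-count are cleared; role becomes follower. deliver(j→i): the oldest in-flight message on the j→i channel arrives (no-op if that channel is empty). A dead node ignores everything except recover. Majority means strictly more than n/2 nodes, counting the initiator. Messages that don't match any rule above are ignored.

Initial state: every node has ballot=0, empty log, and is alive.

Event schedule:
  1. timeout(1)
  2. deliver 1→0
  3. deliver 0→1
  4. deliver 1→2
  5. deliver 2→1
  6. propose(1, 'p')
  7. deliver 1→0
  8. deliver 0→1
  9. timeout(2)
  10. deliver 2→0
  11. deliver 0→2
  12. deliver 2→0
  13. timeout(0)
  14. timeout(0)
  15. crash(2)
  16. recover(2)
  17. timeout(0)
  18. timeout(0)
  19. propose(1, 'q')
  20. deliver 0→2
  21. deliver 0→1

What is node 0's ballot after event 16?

1. timeout(1):  <1:cand b4 ->
2. deliver 1→0:  <0:foll b4 ->
3. deliver 0→1:  <1:lead b4 ->
4. deliver 1→2:  <2:foll b4 ->
5. deliver 2→1:  nop
6. propose(1,'p'):  nop
7. deliver 1→0:  <0:foll b4 p>
8. deliver 0→1:  <1:lead b4 p>
9. timeout(2):  <2:cand b8 ->
10. deliver 2→0:  <0:foll b8 p>
11. deliver 0→2:  <2:lead b8 ->
12. deliver 2→0:  nop
13. timeout(0):  <0:cand b9 p>
14. timeout(0):  <0:cand b12 p>
15. crash(2):  <2:✗lead b8 ->
16. recover(2):  <2:foll b8 ->

12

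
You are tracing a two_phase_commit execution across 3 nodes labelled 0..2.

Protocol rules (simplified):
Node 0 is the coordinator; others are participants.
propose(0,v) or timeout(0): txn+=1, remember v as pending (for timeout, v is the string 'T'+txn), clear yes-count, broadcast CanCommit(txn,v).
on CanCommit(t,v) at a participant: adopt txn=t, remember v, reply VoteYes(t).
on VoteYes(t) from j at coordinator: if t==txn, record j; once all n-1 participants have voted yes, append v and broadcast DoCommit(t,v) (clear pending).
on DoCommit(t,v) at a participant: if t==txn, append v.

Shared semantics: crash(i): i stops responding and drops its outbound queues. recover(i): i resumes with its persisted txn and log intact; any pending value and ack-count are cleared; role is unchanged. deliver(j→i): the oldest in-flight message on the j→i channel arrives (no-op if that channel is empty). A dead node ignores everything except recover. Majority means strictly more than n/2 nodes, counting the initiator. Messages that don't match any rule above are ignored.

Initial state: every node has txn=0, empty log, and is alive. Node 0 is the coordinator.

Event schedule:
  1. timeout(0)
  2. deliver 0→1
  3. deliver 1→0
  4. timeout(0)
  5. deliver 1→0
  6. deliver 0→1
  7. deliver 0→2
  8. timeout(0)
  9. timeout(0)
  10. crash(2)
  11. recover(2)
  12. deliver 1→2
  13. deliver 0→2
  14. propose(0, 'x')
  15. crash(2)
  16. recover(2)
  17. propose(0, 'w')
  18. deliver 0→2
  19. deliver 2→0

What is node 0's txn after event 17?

6

[1] timeout(0) → N0(coor t1 [-])
[2] deliver 0→1 → N1(part t1 [-])
[3] deliver 1→0 → ∅
[4] timeout(0) → N0(coor t2 [-])
[5] deliver 1→0 → ∅
[6] deliver 0→1 → N1(part t2 [-])
[7] deliver 0→2 → N2(part t1 [-])
[8] timeout(0) → N0(coor t3 [-])
[9] timeout(0) → N0(coor t4 [-])
[10] crash(2) → N2(✗part t1 [-])
[11] recover(2) → N2(part t1 [-])
[12] deliver 1→2 → ∅
[13] deliver 0→2 → N2(part t2 [-])
[14] propose(0,'x') → N0(coor t5 [-])
[15] crash(2) → N2(✗part t2 [-])
[16] recover(2) → N2(part t2 [-])
[17] propose(0,'w') → N0(coor t6 [-])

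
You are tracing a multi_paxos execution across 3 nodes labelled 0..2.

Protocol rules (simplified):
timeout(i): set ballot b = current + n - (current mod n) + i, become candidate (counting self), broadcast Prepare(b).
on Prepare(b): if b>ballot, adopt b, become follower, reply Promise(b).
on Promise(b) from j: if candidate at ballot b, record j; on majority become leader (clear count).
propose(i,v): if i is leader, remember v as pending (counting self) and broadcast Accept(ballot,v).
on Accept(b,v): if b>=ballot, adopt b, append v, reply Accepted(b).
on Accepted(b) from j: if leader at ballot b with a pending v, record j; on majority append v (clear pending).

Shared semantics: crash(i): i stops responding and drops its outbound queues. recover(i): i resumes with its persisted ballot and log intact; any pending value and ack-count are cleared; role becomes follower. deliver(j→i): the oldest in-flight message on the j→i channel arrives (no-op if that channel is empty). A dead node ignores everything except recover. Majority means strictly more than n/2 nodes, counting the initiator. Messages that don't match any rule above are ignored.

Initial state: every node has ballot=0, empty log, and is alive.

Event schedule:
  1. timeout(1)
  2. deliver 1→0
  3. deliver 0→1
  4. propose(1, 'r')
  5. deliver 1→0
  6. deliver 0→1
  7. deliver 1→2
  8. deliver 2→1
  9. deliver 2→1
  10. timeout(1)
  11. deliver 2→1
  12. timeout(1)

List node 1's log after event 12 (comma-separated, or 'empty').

r

e1 timeout(1): 1[cand,b=4,-]
e2 deliver 1→0: 0[foll,b=4,-]
e3 deliver 0→1: 1[lead,b=4,-]
e4 propose(1,'r'): ·
e5 deliver 1→0: 0[foll,b=4,r]
e6 deliver 0→1: 1[lead,b=4,r]
e7 deliver 1→2: 2[foll,b=4,-]
e8 deliver 2→1: ·
e9 deliver 2→1: ·
e10 timeout(1): 1[cand,b=7,r]
e11 deliver 2→1: ·
e12 timeout(1): 1[cand,b=10,r]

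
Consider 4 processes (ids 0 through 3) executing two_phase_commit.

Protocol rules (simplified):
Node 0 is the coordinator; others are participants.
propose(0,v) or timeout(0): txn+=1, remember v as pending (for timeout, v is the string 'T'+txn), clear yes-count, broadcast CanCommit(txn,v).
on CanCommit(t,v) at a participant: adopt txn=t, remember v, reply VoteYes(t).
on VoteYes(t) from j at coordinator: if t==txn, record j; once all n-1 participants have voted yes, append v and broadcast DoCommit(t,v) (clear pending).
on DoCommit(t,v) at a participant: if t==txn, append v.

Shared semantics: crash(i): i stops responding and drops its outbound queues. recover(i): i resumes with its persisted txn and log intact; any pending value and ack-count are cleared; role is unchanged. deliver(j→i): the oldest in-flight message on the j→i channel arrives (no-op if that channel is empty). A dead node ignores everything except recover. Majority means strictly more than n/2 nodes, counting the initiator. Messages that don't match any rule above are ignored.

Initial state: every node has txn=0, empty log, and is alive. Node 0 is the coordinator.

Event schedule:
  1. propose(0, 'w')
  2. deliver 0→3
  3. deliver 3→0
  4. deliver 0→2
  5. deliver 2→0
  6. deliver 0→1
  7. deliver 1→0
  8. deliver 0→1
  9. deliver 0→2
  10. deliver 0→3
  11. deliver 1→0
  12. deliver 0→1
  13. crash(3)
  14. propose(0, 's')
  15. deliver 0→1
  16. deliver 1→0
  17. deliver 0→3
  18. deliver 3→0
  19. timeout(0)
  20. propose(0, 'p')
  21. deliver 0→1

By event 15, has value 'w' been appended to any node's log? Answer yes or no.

yes

after 1 — propose(0,'w'): n0:coor/t1/[-]
after 2 — deliver 0→3: n3:part/t1/[-]
after 3 — deliver 3→0: ·
after 4 — deliver 0→2: n2:part/t1/[-]
after 5 — deliver 2→0: ·
after 6 — deliver 0→1: n1:part/t1/[-]
after 7 — deliver 1→0: n0:coor/t1/[w]
after 8 — deliver 0→1: n1:part/t1/[w]
after 9 — deliver 0→2: n2:part/t1/[w]
after 10 — deliver 0→3: n3:part/t1/[w]
after 11 — deliver 1→0: ·
after 12 — deliver 0→1: ·
after 13 — crash(3): n3:✗part/t1/[w]
after 14 — propose(0,'s'): n0:coor/t2/[w]
after 15 — deliver 0→1: n1:part/t2/[w]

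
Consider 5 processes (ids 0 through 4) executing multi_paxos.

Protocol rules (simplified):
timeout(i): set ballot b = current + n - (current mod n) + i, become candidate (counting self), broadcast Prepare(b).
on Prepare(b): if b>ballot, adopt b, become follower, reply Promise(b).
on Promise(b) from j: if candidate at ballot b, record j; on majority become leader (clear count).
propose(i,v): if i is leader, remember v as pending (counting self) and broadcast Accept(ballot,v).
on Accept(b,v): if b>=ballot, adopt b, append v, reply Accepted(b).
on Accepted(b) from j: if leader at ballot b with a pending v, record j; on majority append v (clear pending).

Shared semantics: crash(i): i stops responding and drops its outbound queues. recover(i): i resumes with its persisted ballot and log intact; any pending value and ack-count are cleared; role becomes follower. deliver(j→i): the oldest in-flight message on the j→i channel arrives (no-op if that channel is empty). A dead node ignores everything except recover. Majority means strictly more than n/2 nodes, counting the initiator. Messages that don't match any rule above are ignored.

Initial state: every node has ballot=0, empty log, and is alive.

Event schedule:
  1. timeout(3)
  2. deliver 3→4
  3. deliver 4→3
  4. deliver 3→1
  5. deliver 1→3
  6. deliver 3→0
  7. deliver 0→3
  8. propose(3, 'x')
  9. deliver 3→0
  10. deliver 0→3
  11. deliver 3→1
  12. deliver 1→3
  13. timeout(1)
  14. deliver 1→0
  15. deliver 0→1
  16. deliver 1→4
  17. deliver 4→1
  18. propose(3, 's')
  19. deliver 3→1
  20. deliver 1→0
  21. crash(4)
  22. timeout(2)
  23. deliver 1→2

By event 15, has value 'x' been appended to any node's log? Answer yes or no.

1. timeout(3):  <3:cand b8 ->
2. deliver 3→4:  <4:foll b8 ->
3. deliver 4→3:  nop
4. deliver 3→1:  <1:foll b8 ->
5. deliver 1→3:  <3:lead b8 ->
6. deliver 3→0:  <0:foll b8 ->
7. deliver 0→3:  nop
8. propose(3,'x'):  nop
9. deliver 3→0:  <0:foll b8 x>
10. deliver 0→3:  nop
11. deliver 3→1:  <1:foll b8 x>
12. deliver 1→3:  <3:lead b8 x>
13. timeout(1):  <1:cand b11 x>
14. deliver 1→0:  <0:foll b11 x>
15. deliver 0→1:  nop

yes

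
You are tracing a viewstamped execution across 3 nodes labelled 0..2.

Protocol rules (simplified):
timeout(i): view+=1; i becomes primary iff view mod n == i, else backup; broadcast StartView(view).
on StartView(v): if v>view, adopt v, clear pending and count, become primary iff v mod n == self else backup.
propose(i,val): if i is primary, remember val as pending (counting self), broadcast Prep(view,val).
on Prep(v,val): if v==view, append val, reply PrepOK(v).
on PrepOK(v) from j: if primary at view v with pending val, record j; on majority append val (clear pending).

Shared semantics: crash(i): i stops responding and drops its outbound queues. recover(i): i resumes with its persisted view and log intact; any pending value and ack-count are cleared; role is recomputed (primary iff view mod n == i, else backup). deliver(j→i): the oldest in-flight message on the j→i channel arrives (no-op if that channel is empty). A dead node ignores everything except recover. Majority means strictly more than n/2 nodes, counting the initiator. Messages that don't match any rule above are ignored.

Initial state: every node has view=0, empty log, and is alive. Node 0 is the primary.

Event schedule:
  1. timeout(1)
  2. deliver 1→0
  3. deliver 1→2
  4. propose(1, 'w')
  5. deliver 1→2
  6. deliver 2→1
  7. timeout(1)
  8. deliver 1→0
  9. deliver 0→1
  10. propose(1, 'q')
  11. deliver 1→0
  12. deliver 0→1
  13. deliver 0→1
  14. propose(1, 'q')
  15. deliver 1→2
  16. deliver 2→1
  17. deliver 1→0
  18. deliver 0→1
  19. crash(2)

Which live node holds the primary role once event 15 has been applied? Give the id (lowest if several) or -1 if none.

1. timeout(1):  <1:prim v1 ->
2. deliver 1→0:  <0:back v1 ->
3. deliver 1→2:  <2:back v1 ->
4. propose(1,'w'):  nop
5. deliver 1→2:  <2:back v1 w>
6. deliver 2→1:  <1:prim v1 w>
7. timeout(1):  <1:back v2 w>
8. deliver 1→0:  <0:back v1 w>
9. deliver 0→1:  nop
10. propose(1,'q'):  nop
11. deliver 1→0:  <0:back v2 w>
12. deliver 0→1:  nop
13. deliver 0→1:  nop
14. propose(1,'q'):  nop
15. deliver 1→2:  <2:prim v2 w>

2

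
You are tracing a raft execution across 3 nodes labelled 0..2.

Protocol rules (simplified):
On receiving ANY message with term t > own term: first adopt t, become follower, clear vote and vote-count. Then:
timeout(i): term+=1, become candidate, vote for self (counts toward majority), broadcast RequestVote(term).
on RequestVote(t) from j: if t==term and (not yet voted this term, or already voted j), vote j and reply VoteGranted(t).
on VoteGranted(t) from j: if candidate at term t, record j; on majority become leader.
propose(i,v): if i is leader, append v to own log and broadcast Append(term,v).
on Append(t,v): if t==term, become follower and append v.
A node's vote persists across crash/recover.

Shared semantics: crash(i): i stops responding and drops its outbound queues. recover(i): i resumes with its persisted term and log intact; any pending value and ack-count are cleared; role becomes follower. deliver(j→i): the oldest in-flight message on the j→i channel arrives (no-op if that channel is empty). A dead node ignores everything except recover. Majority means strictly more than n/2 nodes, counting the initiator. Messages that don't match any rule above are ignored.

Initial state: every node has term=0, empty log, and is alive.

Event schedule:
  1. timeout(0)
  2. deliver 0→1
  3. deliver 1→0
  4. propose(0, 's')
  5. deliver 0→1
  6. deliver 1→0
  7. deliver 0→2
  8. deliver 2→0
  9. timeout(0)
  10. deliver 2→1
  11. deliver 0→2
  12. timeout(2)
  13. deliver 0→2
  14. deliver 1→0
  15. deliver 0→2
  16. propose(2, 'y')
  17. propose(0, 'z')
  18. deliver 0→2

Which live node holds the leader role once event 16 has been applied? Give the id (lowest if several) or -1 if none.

[1] timeout(0) → N0(cand t1 [-])
[2] deliver 0→1 → N1(foll t1 [-])
[3] deliver 1→0 → N0(lead t1 [-])
[4] propose(0,'s') → N0(lead t1 [s])
[5] deliver 0→1 → N1(foll t1 [s])
[6] deliver 1→0 → ∅
[7] deliver 0→2 → N2(foll t1 [-])
[8] deliver 2→0 → ∅
[9] timeout(0) → N0(cand t2 [s])
[10] deliver 2→1 → ∅
[11] deliver 0→2 → N2(foll t1 [s])
[12] timeout(2) → N2(cand t2 [s])
[13] deliver 0→2 → ∅
[14] deliver 1→0 → ∅
[15] deliver 0→2 → ∅
[16] propose(2,'y') → ∅

-1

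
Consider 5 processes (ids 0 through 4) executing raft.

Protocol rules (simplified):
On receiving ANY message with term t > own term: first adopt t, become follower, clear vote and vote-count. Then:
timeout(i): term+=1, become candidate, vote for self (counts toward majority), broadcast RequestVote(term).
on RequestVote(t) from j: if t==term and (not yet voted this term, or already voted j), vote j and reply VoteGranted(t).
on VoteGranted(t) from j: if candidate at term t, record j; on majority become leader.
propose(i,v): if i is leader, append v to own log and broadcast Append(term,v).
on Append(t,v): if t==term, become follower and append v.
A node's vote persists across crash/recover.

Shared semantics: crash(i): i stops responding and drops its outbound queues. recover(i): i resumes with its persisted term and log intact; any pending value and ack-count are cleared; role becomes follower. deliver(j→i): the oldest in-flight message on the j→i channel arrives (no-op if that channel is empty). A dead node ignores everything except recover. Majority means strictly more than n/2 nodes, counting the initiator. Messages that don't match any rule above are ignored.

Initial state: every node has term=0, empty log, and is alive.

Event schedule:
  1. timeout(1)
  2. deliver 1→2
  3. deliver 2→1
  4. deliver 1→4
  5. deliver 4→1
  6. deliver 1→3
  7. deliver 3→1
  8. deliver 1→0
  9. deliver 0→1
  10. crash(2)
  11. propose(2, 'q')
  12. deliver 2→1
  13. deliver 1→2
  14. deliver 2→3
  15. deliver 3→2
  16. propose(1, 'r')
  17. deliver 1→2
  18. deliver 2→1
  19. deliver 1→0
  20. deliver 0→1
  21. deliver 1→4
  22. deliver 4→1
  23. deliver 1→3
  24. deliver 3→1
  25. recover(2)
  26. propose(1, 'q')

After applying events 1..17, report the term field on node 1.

e1 timeout(1): 1[cand,t=1,-]
e2 deliver 1→2: 2[foll,t=1,-]
e3 deliver 2→1: ·
e4 deliver 1→4: 4[foll,t=1,-]
e5 deliver 4→1: 1[lead,t=1,-]
e6 deliver 1→3: 3[foll,t=1,-]
e7 deliver 3→1: ·
e8 deliver 1→0: 0[foll,t=1,-]
e9 deliver 0→1: ·
e10 crash(2): 2[✗foll,t=1,-]
e11 propose(2,'q'): ·
e12 deliver 2→1: ·
e13 deliver 1→2: ·
e14 deliver 2→3: ·
e15 deliver 3→2: ·
e16 propose(1,'r'): 1[lead,t=1,r]
e17 deliver 1→2: ·

1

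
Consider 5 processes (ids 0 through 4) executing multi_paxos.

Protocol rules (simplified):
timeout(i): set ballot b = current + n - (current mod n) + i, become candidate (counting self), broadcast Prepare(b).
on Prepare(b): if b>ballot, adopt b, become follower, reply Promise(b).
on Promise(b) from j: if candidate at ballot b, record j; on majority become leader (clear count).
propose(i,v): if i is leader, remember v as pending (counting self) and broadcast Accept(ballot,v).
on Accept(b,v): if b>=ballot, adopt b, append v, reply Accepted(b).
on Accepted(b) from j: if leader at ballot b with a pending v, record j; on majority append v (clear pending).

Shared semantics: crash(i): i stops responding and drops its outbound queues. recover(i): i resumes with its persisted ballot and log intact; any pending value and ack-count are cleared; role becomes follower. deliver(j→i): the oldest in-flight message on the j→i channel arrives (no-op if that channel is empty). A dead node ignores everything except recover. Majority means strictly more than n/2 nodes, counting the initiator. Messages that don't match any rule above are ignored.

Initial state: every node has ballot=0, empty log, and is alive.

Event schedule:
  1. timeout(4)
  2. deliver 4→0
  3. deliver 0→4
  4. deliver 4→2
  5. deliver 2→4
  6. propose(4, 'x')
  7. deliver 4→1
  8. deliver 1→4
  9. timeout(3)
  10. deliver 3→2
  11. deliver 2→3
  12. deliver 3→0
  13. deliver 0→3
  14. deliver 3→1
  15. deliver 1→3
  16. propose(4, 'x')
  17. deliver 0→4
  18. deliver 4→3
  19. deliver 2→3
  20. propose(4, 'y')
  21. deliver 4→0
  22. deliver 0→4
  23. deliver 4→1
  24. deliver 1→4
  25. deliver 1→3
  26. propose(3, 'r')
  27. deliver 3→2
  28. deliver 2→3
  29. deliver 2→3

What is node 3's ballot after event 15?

after 1 — timeout(4): n4:cand/b9/[-]
after 2 — deliver 4→0: n0:foll/b9/[-]
after 3 — deliver 0→4: ·
after 4 — deliver 4→2: n2:foll/b9/[-]
after 5 — deliver 2→4: n4:lead/b9/[-]
after 6 — propose(4,'x'): ·
after 7 — deliver 4→1: n1:foll/b9/[-]
after 8 — deliver 1→4: ·
after 9 — timeout(3): n3:cand/b8/[-]
after 10 — deliver 3→2: ·
after 11 — deliver 2→3: ·
after 12 — deliver 3→0: ·
after 13 — deliver 0→3: ·
after 14 — deliver 3→1: ·
after 15 — deliver 1→3: ·

8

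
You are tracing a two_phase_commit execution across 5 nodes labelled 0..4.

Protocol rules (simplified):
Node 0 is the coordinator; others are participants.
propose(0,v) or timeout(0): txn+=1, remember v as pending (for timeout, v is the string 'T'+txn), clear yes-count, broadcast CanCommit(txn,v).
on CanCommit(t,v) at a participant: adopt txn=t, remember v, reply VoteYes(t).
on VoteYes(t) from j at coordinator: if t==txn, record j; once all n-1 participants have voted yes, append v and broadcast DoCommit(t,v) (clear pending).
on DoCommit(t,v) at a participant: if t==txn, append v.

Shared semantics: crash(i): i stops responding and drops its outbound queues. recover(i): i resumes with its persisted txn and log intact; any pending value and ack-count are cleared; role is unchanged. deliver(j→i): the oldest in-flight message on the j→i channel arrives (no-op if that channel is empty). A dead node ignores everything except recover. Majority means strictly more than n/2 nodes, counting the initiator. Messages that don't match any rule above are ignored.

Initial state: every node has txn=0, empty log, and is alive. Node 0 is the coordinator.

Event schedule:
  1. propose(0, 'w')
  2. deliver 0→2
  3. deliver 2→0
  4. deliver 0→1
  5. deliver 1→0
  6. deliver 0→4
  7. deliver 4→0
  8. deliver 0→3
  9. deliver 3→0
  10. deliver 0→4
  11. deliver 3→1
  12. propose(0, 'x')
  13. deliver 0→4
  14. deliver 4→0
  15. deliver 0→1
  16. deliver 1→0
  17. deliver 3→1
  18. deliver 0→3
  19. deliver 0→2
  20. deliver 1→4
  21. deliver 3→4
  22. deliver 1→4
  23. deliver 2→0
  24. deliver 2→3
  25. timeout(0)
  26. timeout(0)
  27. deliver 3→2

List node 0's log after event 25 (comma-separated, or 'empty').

w

step 1 propose(0,'w'): 0={coor,t=1,log=-}
step 2 deliver 0→2: 2={part,t=1,log=-}
step 3 deliver 2→0: —
step 4 deliver 0→1: 1={part,t=1,log=-}
step 5 deliver 1→0: —
step 6 deliver 0→4: 4={part,t=1,log=-}
step 7 deliver 4→0: —
step 8 deliver 0→3: 3={part,t=1,log=-}
step 9 deliver 3→0: 0={coor,t=1,log=w}
step 10 deliver 0→4: 4={part,t=1,log=w}
step 11 deliver 3→1: —
step 12 propose(0,'x'): 0={coor,t=2,log=w}
step 13 deliver 0→4: 4={part,t=2,log=w}
step 14 deliver 4→0: —
step 15 deliver 0→1: 1={part,t=1,log=w}
step 16 deliver 1→0: —
step 17 deliver 3→1: —
step 18 deliver 0→3: 3={part,t=1,log=w}
step 19 deliver 0→2: 2={part,t=1,log=w}
step 20 deliver 1→4: —
step 21 deliver 3→4: —
step 22 deliver 1→4: —
step 23 deliver 2→0: —
step 24 deliver 2→3: —
step 25 timeout(0): 0={coor,t=3,log=w}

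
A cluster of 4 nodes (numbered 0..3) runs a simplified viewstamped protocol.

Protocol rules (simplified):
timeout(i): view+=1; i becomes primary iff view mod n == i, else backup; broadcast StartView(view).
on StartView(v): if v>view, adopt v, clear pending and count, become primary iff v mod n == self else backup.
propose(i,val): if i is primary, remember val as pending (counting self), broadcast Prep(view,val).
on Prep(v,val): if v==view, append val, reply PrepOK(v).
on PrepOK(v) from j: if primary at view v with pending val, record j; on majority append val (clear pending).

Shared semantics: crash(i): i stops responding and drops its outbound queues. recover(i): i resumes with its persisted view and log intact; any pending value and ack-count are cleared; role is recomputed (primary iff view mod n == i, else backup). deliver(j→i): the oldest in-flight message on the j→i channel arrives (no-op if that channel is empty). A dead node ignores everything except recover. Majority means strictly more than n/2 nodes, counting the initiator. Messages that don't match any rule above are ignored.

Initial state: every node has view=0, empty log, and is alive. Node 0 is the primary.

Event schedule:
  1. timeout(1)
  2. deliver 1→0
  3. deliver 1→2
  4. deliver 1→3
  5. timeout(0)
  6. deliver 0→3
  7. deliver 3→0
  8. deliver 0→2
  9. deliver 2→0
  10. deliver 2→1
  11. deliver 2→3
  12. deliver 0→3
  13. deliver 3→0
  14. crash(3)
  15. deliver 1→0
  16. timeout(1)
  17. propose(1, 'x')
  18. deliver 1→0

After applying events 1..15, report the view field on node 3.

2

e1 timeout(1): 1[prim,v=1,-]
e2 deliver 1→0: 0[back,v=1,-]
e3 deliver 1→2: 2[back,v=1,-]
e4 deliver 1→3: 3[back,v=1,-]
e5 timeout(0): 0[back,v=2,-]
e6 deliver 0→3: 3[back,v=2,-]
e7 deliver 3→0: ·
e8 deliver 0→2: 2[prim,v=2,-]
e9 deliver 2→0: ·
e10 deliver 2→1: ·
e11 deliver 2→3: ·
e12 deliver 0→3: ·
e13 deliver 3→0: ·
e14 crash(3): 3[✗back,v=2,-]
e15 deliver 1→0: ·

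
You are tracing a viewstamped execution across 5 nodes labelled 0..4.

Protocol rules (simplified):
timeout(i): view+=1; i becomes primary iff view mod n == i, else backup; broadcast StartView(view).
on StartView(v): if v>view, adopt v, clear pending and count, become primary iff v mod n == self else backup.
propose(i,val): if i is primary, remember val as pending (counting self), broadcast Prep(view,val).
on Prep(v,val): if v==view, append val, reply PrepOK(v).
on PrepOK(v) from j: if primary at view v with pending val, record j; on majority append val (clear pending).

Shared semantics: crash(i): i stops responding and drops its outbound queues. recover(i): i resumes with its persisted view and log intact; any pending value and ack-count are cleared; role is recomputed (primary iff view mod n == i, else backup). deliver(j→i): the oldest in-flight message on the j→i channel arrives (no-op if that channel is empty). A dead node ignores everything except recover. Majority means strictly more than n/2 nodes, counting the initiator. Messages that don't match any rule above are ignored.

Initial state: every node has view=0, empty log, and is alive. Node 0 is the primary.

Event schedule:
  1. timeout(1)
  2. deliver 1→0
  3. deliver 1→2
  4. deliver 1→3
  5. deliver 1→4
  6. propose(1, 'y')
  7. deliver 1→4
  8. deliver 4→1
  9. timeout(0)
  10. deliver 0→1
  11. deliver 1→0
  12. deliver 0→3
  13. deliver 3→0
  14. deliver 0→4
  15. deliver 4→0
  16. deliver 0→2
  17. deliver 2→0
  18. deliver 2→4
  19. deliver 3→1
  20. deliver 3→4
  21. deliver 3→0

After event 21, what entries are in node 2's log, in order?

empty

1. timeout(1):  <1:prim v1 ->
2. deliver 1→0:  <0:back v1 ->
3. deliver 1→2:  <2:back v1 ->
4. deliver 1→3:  <3:back v1 ->
5. deliver 1→4:  <4:back v1 ->
6. propose(1,'y'):  nop
7. deliver 1→4:  <4:back v1 y>
8. deliver 4→1:  nop
9. timeout(0):  <0:back v2 ->
10. deliver 0→1:  <1:back v2 ->
11. deliver 1→0:  nop
12. deliver 0→3:  <3:back v2 ->
13. deliver 3→0:  nop
14. deliver 0→4:  <4:back v2 y>
15. deliver 4→0:  nop
16. deliver 0→2:  <2:prim v2 ->
17. deliver 2→0:  nop
18. deliver 2→4:  nop
19. deliver 3→1:  nop
20. deliver 3→4:  nop
21. deliver 3→0:  nop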